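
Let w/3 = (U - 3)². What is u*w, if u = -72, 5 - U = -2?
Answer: -3456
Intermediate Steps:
U = 7 (U = 5 - 1*(-2) = 5 + 2 = 7)
w = 48 (w = 3*(7 - 3)² = 3*4² = 3*16 = 48)
u*w = -72*48 = -3456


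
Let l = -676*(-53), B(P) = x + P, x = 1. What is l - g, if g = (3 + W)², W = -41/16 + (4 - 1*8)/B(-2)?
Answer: 9166927/256 ≈ 35808.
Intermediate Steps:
B(P) = 1 + P
W = 23/16 (W = -41/16 + (4 - 1*8)/(1 - 2) = -41*1/16 + (4 - 8)/(-1) = -41/16 - 4*(-1) = -41/16 + 4 = 23/16 ≈ 1.4375)
g = 5041/256 (g = (3 + 23/16)² = (71/16)² = 5041/256 ≈ 19.691)
l = 35828
l - g = 35828 - 1*5041/256 = 35828 - 5041/256 = 9166927/256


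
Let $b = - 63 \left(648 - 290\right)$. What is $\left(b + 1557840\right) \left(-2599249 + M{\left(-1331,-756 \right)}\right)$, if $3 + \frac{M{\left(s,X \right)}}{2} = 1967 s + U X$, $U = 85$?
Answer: $-12226908698694$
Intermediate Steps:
$M{\left(s,X \right)} = -6 + 170 X + 3934 s$ ($M{\left(s,X \right)} = -6 + 2 \left(1967 s + 85 X\right) = -6 + 2 \left(85 X + 1967 s\right) = -6 + \left(170 X + 3934 s\right) = -6 + 170 X + 3934 s$)
$b = -22554$ ($b = \left(-63\right) 358 = -22554$)
$\left(b + 1557840\right) \left(-2599249 + M{\left(-1331,-756 \right)}\right) = \left(-22554 + 1557840\right) \left(-2599249 + \left(-6 + 170 \left(-756\right) + 3934 \left(-1331\right)\right)\right) = 1535286 \left(-2599249 - 5364680\right) = 1535286 \left(-7963929\right) = -12226908698694$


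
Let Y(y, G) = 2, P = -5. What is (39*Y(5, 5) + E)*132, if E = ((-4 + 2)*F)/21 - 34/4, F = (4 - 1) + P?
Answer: 64394/7 ≈ 9199.1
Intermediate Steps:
F = -2 (F = (4 - 1) - 5 = 3 - 5 = -2)
E = -349/42 (E = ((-4 + 2)*(-2))/21 - 34/4 = -2*(-2)*(1/21) - 34*¼ = 4*(1/21) - 17/2 = 4/21 - 17/2 = -349/42 ≈ -8.3095)
(39*Y(5, 5) + E)*132 = (39*2 - 349/42)*132 = (78 - 349/42)*132 = (2927/42)*132 = 64394/7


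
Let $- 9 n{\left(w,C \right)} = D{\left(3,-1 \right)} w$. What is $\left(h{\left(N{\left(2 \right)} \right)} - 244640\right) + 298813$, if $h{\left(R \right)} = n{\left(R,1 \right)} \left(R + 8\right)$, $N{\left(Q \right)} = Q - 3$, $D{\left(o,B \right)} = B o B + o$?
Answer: $\frac{162533}{3} \approx 54178.0$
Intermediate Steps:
$D{\left(o,B \right)} = o + o B^{2}$ ($D{\left(o,B \right)} = o B^{2} + o = o + o B^{2}$)
$N{\left(Q \right)} = -3 + Q$
$n{\left(w,C \right)} = - \frac{2 w}{3}$ ($n{\left(w,C \right)} = - \frac{3 \left(1 + \left(-1\right)^{2}\right) w}{9} = - \frac{3 \left(1 + 1\right) w}{9} = - \frac{3 \cdot 2 w}{9} = - \frac{6 w}{9} = - \frac{2 w}{3}$)
$h{\left(R \right)} = - \frac{2 R \left(8 + R\right)}{3}$ ($h{\left(R \right)} = - \frac{2 R}{3} \left(R + 8\right) = - \frac{2 R}{3} \left(8 + R\right) = - \frac{2 R \left(8 + R\right)}{3}$)
$\left(h{\left(N{\left(2 \right)} \right)} - 244640\right) + 298813 = \left(- \frac{2 \left(-3 + 2\right) \left(8 + \left(-3 + 2\right)\right)}{3} - 244640\right) + 298813 = \left(\left(- \frac{2}{3}\right) \left(-1\right) \left(8 - 1\right) - 244640\right) + 298813 = \left(\left(- \frac{2}{3}\right) \left(-1\right) 7 - 244640\right) + 298813 = \left(\frac{14}{3} - 244640\right) + 298813 = - \frac{733906}{3} + 298813 = \frac{162533}{3}$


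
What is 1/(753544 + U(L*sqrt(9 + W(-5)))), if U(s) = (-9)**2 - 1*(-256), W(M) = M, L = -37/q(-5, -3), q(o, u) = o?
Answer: 1/753881 ≈ 1.3265e-6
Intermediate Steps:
L = 37/5 (L = -37/(-5) = -37*(-1/5) = 37/5 ≈ 7.4000)
U(s) = 337 (U(s) = 81 + 256 = 337)
1/(753544 + U(L*sqrt(9 + W(-5)))) = 1/(753544 + 337) = 1/753881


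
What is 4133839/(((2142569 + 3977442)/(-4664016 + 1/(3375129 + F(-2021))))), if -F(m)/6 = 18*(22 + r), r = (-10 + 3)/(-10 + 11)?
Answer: -65042236012066866977/20645912188599 ≈ -3.1504e+6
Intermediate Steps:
r = -7 (r = -7/1 = -7*1 = -7)
F(m) = -1620 (F(m) = -108*(22 - 7) = -108*15 = -6*270 = -1620)
4133839/(((2142569 + 3977442)/(-4664016 + 1/(3375129 + F(-2021))))) = 4133839/(((2142569 + 3977442)/(-4664016 + 1/(3375129 - 1620)))) = 4133839/((6120011/(-4664016 + 1/3373509))) = 4133839/((6120011/(-15734099952143/3373509))) = 4133839/((6120011*(-3373509/15734099952143))) = 4133839/(-20645912188599/15734099952143) = 4133839*(-15734099952143/20645912188599) = -65042236012066866977/20645912188599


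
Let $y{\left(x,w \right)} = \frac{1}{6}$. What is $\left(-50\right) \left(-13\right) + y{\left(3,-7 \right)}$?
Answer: $\frac{3901}{6} \approx 650.17$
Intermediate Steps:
$y{\left(x,w \right)} = \frac{1}{6}$
$\left(-50\right) \left(-13\right) + y{\left(3,-7 \right)} = \left(-50\right) \left(-13\right) + \frac{1}{6} = 650 + \frac{1}{6} = \frac{3901}{6}$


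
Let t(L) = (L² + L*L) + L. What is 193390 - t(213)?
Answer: 102439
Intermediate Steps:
t(L) = L + 2*L² (t(L) = (L² + L²) + L = 2*L² + L = L + 2*L²)
193390 - t(213) = 193390 - 213*(1 + 2*213) = 193390 - 213*(1 + 426) = 193390 - 213*427 = 193390 - 1*90951 = 193390 - 90951 = 102439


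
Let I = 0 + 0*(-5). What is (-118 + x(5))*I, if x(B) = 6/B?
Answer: 0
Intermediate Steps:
I = 0 (I = 0 + 0 = 0)
(-118 + x(5))*I = (-118 + 6/5)*0 = -584/5*0 = 0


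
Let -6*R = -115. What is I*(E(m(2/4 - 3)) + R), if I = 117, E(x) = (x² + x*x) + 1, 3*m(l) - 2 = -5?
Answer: 5187/2 ≈ 2593.5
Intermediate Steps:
m(l) = -1 (m(l) = ⅔ + (⅓)*(-5) = ⅔ - 5/3 = -1)
E(x) = 1 + 2*x² (E(x) = (x² + x²) + 1 = 2*x² + 1 = 1 + 2*x²)
R = 115/6 (R = -⅙*(-115) = 115/6 ≈ 19.167)
I*(E(m(2/4 - 3)) + R) = 117*((1 + 2*(-1)²) + 115/6) = 117*((1 + 2*1) + 115/6) = 117*((1 + 2) + 115/6) = 117*(3 + 115/6) = 117*(133/6) = 5187/2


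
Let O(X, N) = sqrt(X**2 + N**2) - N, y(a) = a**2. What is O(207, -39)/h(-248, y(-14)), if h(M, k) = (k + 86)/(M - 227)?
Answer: -6175/94 - 475*sqrt(4930)/94 ≈ -420.50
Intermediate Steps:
O(X, N) = sqrt(N**2 + X**2) - N
h(M, k) = (86 + k)/(-227 + M)
O(207, -39)/h(-248, y(-14)) = (sqrt((-39)**2 + 207**2) - 1*(-39))/(((86 + (-14)**2)/(-227 - 248))) = (sqrt(1521 + 42849) + 39)/(((86 + 196)/(-475))) = (sqrt(44370) + 39)/((-1/475*282)) = (3*sqrt(4930) + 39)/(-282/475) = (39 + 3*sqrt(4930))*(-475/282) = -6175/94 - 475*sqrt(4930)/94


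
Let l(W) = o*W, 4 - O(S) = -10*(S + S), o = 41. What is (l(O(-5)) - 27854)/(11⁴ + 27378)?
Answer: -31790/42019 ≈ -0.75656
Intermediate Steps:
O(S) = 4 + 20*S (O(S) = 4 - (-10)*(S + S) = 4 - (-10)*2*S = 4 - (-20)*S = 4 + 20*S)
l(W) = 41*W
(l(O(-5)) - 27854)/(11⁴ + 27378) = (41*(4 + 20*(-5)) - 27854)/(11⁴ + 27378) = (41*(4 - 100) - 27854)/(14641 + 27378) = (41*(-96) - 27854)/42019 = (-3936 - 27854)*(1/42019) = -31790*1/42019 = -31790/42019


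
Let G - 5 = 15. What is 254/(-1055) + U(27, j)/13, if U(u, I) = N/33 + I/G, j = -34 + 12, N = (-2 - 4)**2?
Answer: -14571/60346 ≈ -0.24146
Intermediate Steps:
G = 20 (G = 5 + 15 = 20)
N = 36 (N = (-6)**2 = 36)
j = -22
U(u, I) = 12/11 + I/20 (U(u, I) = 36/33 + I/20 = 36*(1/33) + I*(1/20) = 12/11 + I/20)
254/(-1055) + U(27, j)/13 = 254/(-1055) + (12/11 + (1/20)*(-22))/13 = 254*(-1/1055) + (12/11 - 11/10)*(1/13) = -254/1055 - 1/110*1/13 = -254/1055 - 1/1430 = -14571/60346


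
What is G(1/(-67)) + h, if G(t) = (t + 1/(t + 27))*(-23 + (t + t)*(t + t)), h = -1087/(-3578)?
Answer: -199641169663/972821532656 ≈ -0.20522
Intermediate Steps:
h = 1087/3578 (h = -1087*(-1/3578) = 1087/3578 ≈ 0.30380)
G(t) = (-23 + 4*t**2)*(t + 1/(27 + t)) (G(t) = (t + 1/(27 + t))*(-23 + (2*t)*(2*t)) = (t + 1/(27 + t))*(-23 + 4*t**2) = (-23 + 4*t**2)*(t + 1/(27 + t)))
G(1/(-67)) + h = (-23 - 621/(-67) - 19*(1/(-67))**2 + 4*(1/(-67))**4 + 108*(1/(-67))**3)/(27 + 1/(-67)) + 1087/3578 = (-23 - 621*(-1/67) - 19*(-1/67)**2 + 4*(-1/67)**4 + 108*(-1/67)**3)/(27 - 1/67) + 1087/3578 = (-23 + 621/67 - 19*1/4489 + 4*(1/20151121) + 108*(-1/300763))/(1808/67) + 1087/3578 = 67*(-23 + 621/67 - 19/4489 + 4/20151121 - 108/300763)/1808 + 1087/3578 = (67/1808)*(-276794483/20151121) + 1087/3578 = -276794483/543779504 + 1087/3578 = -199641169663/972821532656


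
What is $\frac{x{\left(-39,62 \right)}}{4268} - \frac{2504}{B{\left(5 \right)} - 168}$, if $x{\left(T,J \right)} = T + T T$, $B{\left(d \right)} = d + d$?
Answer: $\frac{2730307}{168586} \approx 16.195$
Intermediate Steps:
$B{\left(d \right)} = 2 d$
$x{\left(T,J \right)} = T + T^{2}$
$\frac{x{\left(-39,62 \right)}}{4268} - \frac{2504}{B{\left(5 \right)} - 168} = \frac{\left(-39\right) \left(1 - 39\right)}{4268} - \frac{2504}{2 \cdot 5 - 168} = \left(-39\right) \left(-38\right) \frac{1}{4268} - \frac{2504}{10 - 168} = 1482 \cdot \frac{1}{4268} - \frac{2504}{-158} = \frac{741}{2134} - - \frac{1252}{79} = \frac{741}{2134} + \frac{1252}{79} = \frac{2730307}{168586}$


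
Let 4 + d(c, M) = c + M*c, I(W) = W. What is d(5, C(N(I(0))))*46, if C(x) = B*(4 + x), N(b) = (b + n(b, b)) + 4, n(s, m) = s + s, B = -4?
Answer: -7314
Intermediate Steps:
n(s, m) = 2*s
N(b) = 4 + 3*b (N(b) = (b + 2*b) + 4 = 3*b + 4 = 4 + 3*b)
C(x) = -16 - 4*x (C(x) = -4*(4 + x) = -16 - 4*x)
d(c, M) = -4 + c + M*c (d(c, M) = -4 + (c + M*c) = -4 + c + M*c)
d(5, C(N(I(0))))*46 = (-4 + 5 + (-16 - 4*(4 + 3*0))*5)*46 = (-4 + 5 + (-16 - 4*(4 + 0))*5)*46 = (-4 + 5 + (-16 - 4*4)*5)*46 = (-4 + 5 + (-16 - 16)*5)*46 = (-4 + 5 - 32*5)*46 = (-4 + 5 - 160)*46 = -159*46 = -7314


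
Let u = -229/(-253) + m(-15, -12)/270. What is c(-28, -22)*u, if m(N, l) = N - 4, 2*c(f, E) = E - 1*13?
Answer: -399161/27324 ≈ -14.608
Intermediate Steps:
c(f, E) = -13/2 + E/2 (c(f, E) = (E - 1*13)/2 = (E - 13)/2 = (-13 + E)/2 = -13/2 + E/2)
m(N, l) = -4 + N
u = 57023/68310 (u = -229/(-253) + (-4 - 15)/270 = -229*(-1/253) - 19*1/270 = 229/253 - 19/270 = 57023/68310 ≈ 0.83477)
c(-28, -22)*u = (-13/2 + (½)*(-22))*(57023/68310) = (-13/2 - 11)*(57023/68310) = -35/2*57023/68310 = -399161/27324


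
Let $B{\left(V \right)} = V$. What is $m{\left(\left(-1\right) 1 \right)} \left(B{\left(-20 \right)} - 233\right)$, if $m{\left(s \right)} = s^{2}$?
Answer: $-253$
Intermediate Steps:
$m{\left(\left(-1\right) 1 \right)} \left(B{\left(-20 \right)} - 233\right) = \left(\left(-1\right) 1\right)^{2} \left(-20 - 233\right) = \left(-1\right)^{2} \left(-253\right) = 1 \left(-253\right) = -253$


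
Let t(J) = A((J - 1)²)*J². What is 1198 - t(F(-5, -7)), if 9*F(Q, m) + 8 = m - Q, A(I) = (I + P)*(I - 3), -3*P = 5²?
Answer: 640371518/531441 ≈ 1205.0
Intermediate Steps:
P = -25/3 (P = -⅓*5² = -⅓*25 = -25/3 ≈ -8.3333)
A(I) = (-3 + I)*(-25/3 + I) (A(I) = (I - 25/3)*(I - 3) = (-25/3 + I)*(-3 + I) = (-3 + I)*(-25/3 + I))
F(Q, m) = -8/9 - Q/9 + m/9 (F(Q, m) = -8/9 + (m - Q)/9 = -8/9 + (-Q/9 + m/9) = -8/9 - Q/9 + m/9)
t(J) = J²*(25 + (-1 + J)⁴ - 34*(-1 + J)²/3) (t(J) = (25 + ((J - 1)²)² - 34*(J - 1)²/3)*J² = (25 + ((-1 + J)²)² - 34*(-1 + J)²/3)*J² = (25 + (-1 + J)⁴ - 34*(-1 + J)²/3)*J² = J²*(25 + (-1 + J)⁴ - 34*(-1 + J)²/3))
1198 - t(F(-5, -7)) = 1198 - (-8/9 - ⅑*(-5) + (⅑)*(-7))²*(25 + (-1 + (-8/9 - ⅑*(-5) + (⅑)*(-7)))⁴ - 34*(-1 + (-8/9 - ⅑*(-5) + (⅑)*(-7)))²/3) = 1198 - (-8/9 + 5/9 - 7/9)²*(25 + (-1 + (-8/9 + 5/9 - 7/9))⁴ - 34*(-1 + (-8/9 + 5/9 - 7/9))²/3) = 1198 - (-10/9)²*(25 + (-1 - 10/9)⁴ - 34*(-1 - 10/9)²/3) = 1198 - 100*(25 + (-19/9)⁴ - 34*(-19/9)²/3)/81 = 1198 - 100*(25 + 130321/6561 - 34/3*361/81)/81 = 1198 - 100*(25 + 130321/6561 - 12274/243)/81 = 1198 - 100*(-37052)/(81*6561) = 1198 - 1*(-3705200/531441) = 1198 + 3705200/531441 = 640371518/531441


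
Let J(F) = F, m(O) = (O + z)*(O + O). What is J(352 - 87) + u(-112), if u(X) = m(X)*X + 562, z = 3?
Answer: -2733765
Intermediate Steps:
m(O) = 2*O*(3 + O) (m(O) = (O + 3)*(O + O) = (3 + O)*(2*O) = 2*O*(3 + O))
u(X) = 562 + 2*X²*(3 + X) (u(X) = (2*X*(3 + X))*X + 562 = 2*X²*(3 + X) + 562 = 562 + 2*X²*(3 + X))
J(352 - 87) + u(-112) = (352 - 87) + (562 + 2*(-112)²*(3 - 112)) = 265 + (562 + 2*12544*(-109)) = 265 + (562 - 2734592) = 265 - 2734030 = -2733765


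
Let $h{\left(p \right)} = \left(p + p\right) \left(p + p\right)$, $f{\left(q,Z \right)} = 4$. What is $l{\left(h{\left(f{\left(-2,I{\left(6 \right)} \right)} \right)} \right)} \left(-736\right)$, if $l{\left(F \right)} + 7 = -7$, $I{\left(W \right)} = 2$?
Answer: $10304$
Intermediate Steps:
$h{\left(p \right)} = 4 p^{2}$ ($h{\left(p \right)} = 2 p 2 p = 4 p^{2}$)
$l{\left(F \right)} = -14$ ($l{\left(F \right)} = -7 - 7 = -14$)
$l{\left(h{\left(f{\left(-2,I{\left(6 \right)} \right)} \right)} \right)} \left(-736\right) = \left(-14\right) \left(-736\right) = 10304$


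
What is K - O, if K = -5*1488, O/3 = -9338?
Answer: 20574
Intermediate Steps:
O = -28014 (O = 3*(-9338) = -28014)
K = -7440
K - O = -7440 - 1*(-28014) = -7440 + 28014 = 20574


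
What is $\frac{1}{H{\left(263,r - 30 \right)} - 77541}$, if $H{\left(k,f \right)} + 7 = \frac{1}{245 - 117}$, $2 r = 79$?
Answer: $- \frac{128}{9926143} \approx -1.2895 \cdot 10^{-5}$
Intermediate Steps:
$r = \frac{79}{2}$ ($r = \frac{1}{2} \cdot 79 = \frac{79}{2} \approx 39.5$)
$H{\left(k,f \right)} = - \frac{895}{128}$ ($H{\left(k,f \right)} = -7 + \frac{1}{245 - 117} = -7 + \frac{1}{128} = - \frac{895}{128}$)
$\frac{1}{H{\left(263,r - 30 \right)} - 77541} = \frac{1}{- \frac{895}{128} - 77541} = \frac{1}{- \frac{9926143}{128}} = - \frac{128}{9926143}$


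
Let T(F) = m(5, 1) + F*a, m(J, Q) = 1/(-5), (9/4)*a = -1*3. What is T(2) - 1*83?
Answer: -1288/15 ≈ -85.867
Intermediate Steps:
a = -4/3 (a = 4*(-1*3)/9 = (4/9)*(-3) = -4/3 ≈ -1.3333)
m(J, Q) = -1/5
T(F) = -1/5 - 4*F/3 (T(F) = -1/5 + F*(-4/3) = -1/5 - 4*F/3)
T(2) - 1*83 = (-1/5 - 4/3*2) - 1*83 = (-1/5 - 8/3) - 83 = -43/15 - 83 = -1288/15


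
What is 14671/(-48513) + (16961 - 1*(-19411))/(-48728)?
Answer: -619850831/590985366 ≈ -1.0488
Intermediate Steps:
14671/(-48513) + (16961 - 1*(-19411))/(-48728) = 14671*(-1/48513) + (16961 + 19411)*(-1/48728) = -14671/48513 + 36372*(-1/48728) = -14671/48513 - 9093/12182 = -619850831/590985366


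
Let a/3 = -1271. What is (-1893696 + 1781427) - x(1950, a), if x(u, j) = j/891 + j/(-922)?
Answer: -30743029945/273834 ≈ -1.1227e+5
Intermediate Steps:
a = -3813 (a = 3*(-1271) = -3813)
x(u, j) = 31*j/821502 (x(u, j) = j*(1/891) + j*(-1/922) = j/891 - j/922 = 31*j/821502)
(-1893696 + 1781427) - x(1950, a) = (-1893696 + 1781427) - 31*(-3813)/821502 = -112269 - 1*(-39401/273834) = -112269 + 39401/273834 = -30743029945/273834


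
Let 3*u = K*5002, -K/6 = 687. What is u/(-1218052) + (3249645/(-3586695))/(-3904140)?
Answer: 7391614077386047/1310010193867980 ≈ 5.6424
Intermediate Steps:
K = -4122 (K = -6*687 = -4122)
u = -6872748 (u = (-4122*5002)/3 = (1/3)*(-20618244) = -6872748)
u/(-1218052) + (3249645/(-3586695))/(-3904140) = -6872748/(-1218052) + (3249645/(-3586695))/(-3904140) = -6872748*(-1/1218052) + (3249645*(-1/3586695))*(-1/3904140) = 1718187/304513 - 30949/34159*(-1/3904140) = 1718187/304513 + 30949/133361518260 = 7391614077386047/1310010193867980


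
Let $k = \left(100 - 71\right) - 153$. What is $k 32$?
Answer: $-3968$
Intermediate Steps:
$k = -124$ ($k = \left(100 - 71\right) - 153 = 29 - 153 = -124$)
$k 32 = \left(-124\right) 32 = -3968$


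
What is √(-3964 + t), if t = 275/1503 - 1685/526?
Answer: I*√275493514758674/263526 ≈ 62.984*I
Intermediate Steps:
t = -2387905/790578 (t = 275*(1/1503) - 1685*1/526 = 275/1503 - 1685/526 = -2387905/790578 ≈ -3.0205)
√(-3964 + t) = √(-3964 - 2387905/790578) = √(-3136239097/790578) = I*√275493514758674/263526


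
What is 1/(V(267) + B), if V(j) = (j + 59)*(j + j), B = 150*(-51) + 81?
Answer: 1/166515 ≈ 6.0055e-6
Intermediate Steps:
B = -7569 (B = -7650 + 81 = -7569)
V(j) = 2*j*(59 + j) (V(j) = (59 + j)*(2*j) = 2*j*(59 + j))
1/(V(267) + B) = 1/(2*267*(59 + 267) - 7569) = 1/(2*267*326 - 7569) = 1/(174084 - 7569) = 1/166515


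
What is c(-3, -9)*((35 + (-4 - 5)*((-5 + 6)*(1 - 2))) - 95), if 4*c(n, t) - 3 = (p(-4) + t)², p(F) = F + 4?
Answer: -1071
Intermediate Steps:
p(F) = 4 + F
c(n, t) = ¾ + t²/4 (c(n, t) = ¾ + ((4 - 4) + t)²/4 = ¾ + (0 + t)²/4 = ¾ + t²/4)
c(-3, -9)*((35 + (-4 - 5)*((-5 + 6)*(1 - 2))) - 95) = (¾ + (¼)*(-9)²)*((35 + (-4 - 5)*((-5 + 6)*(1 - 2))) - 95) = (¾ + (¼)*81)*((35 - 9*(-1)) - 95) = (¾ + 81/4)*((35 - 9*(-1)) - 95) = 21*((35 + 9) - 95) = 21*(44 - 95) = 21*(-51) = -1071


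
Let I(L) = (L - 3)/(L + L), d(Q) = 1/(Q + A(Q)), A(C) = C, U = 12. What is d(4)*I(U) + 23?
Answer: 1475/64 ≈ 23.047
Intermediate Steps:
d(Q) = 1/(2*Q) (d(Q) = 1/(Q + Q) = 1/(2*Q))
I(L) = (-3 + L)/(2*L) (I(L) = (-3 + L)/((2*L)) = (-3 + L)*(1/(2*L)) = (-3 + L)/(2*L))
d(4)*I(U) + 23 = ((1/2)/4)*((1/2)*(-3 + 12)/12) + 23 = ((1/2)*(1/4))*((1/2)*(1/12)*9) + 23 = (1/8)*(3/8) + 23 = 3/64 + 23 = 1475/64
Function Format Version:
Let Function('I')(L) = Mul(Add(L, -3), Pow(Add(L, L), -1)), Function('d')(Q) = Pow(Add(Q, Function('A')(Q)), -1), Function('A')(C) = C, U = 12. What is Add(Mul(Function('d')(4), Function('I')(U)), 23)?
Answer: Rational(1475, 64) ≈ 23.047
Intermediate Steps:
Function('d')(Q) = Mul(Rational(1, 2), Pow(Q, -1)) (Function('d')(Q) = Pow(Add(Q, Q), -1) = Pow(Mul(2, Q), -1) = Mul(Rational(1, 2), Pow(Q, -1)))
Function('I')(L) = Mul(Rational(1, 2), Pow(L, -1), Add(-3, L)) (Function('I')(L) = Mul(Add(-3, L), Pow(Mul(2, L), -1)) = Mul(Add(-3, L), Mul(Rational(1, 2), Pow(L, -1))) = Mul(Rational(1, 2), Pow(L, -1), Add(-3, L)))
Add(Mul(Function('d')(4), Function('I')(U)), 23) = Add(Mul(Mul(Rational(1, 2), Pow(4, -1)), Mul(Rational(1, 2), Pow(12, -1), Add(-3, 12))), 23) = Add(Mul(Mul(Rational(1, 2), Rational(1, 4)), Mul(Rational(1, 2), Rational(1, 12), 9)), 23) = Add(Mul(Rational(1, 8), Rational(3, 8)), 23) = Add(Rational(3, 64), 23) = Rational(1475, 64)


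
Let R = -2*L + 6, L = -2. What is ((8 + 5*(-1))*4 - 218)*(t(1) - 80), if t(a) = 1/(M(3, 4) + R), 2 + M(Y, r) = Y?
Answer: 181074/11 ≈ 16461.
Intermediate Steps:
R = 10 (R = -2*(-2) + 6 = 4 + 6 = 10)
M(Y, r) = -2 + Y
t(a) = 1/11 (t(a) = 1/((-2 + 3) + 10) = 1/(1 + 10) = 1/11)
((8 + 5*(-1))*4 - 218)*(t(1) - 80) = ((8 + 5*(-1))*4 - 218)*(1/11 - 80) = ((8 - 5)*4 - 218)*(-879/11) = (3*4 - 218)*(-879/11) = (12 - 218)*(-879/11) = -206*(-879/11) = 181074/11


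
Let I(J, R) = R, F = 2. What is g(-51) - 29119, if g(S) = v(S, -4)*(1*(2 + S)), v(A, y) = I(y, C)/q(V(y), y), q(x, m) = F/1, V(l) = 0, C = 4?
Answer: -29217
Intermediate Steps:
q(x, m) = 2 (q(x, m) = 2/1 = 2*1 = 2)
v(A, y) = 2 (v(A, y) = 4/2 = 4*(½) = 2)
g(S) = 4 + 2*S (g(S) = 2*(1*(2 + S)) = 2*(2 + S) = 4 + 2*S)
g(-51) - 29119 = (4 + 2*(-51)) - 29119 = (4 - 102) - 29119 = -98 - 29119 = -29217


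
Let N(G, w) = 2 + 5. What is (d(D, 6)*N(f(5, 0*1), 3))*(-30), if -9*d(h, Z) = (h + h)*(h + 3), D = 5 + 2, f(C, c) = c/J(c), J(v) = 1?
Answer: 9800/3 ≈ 3266.7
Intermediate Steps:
f(C, c) = c (f(C, c) = c/1 = c*1 = c)
D = 7
N(G, w) = 7
d(h, Z) = -2*h*(3 + h)/9 (d(h, Z) = -(h + h)*(h + 3)/9 = -2*h*(3 + h)/9)
(d(D, 6)*N(f(5, 0*1), 3))*(-30) = (-2/9*7*(3 + 7)*7)*(-30) = (-2/9*7*10*7)*(-30) = -140/9*7*(-30) = -980/9*(-30) = 9800/3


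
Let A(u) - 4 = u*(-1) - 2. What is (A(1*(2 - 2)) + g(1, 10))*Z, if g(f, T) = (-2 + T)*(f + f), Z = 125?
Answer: 2250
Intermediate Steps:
A(u) = 2 - u (A(u) = 4 + (u*(-1) - 2) = 4 + (-u - 2) = 4 + (-2 - u) = 2 - u)
g(f, T) = 2*f*(-2 + T) (g(f, T) = (-2 + T)*(2*f) = 2*f*(-2 + T))
(A(1*(2 - 2)) + g(1, 10))*Z = ((2 - (2 - 2)) + 2*1*(-2 + 10))*125 = ((2 - 0) + 2*1*8)*125 = ((2 - 1*0) + 16)*125 = ((2 + 0) + 16)*125 = (2 + 16)*125 = 18*125 = 2250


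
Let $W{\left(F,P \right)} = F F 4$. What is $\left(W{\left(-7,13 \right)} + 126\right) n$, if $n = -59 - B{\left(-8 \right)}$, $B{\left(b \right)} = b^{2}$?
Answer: $-39606$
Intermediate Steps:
$W{\left(F,P \right)} = 4 F^{2}$ ($W{\left(F,P \right)} = F^{2} \cdot 4 = 4 F^{2}$)
$n = -123$ ($n = -59 - \left(-8\right)^{2} = -59 - 64 = -123$)
$\left(W{\left(-7,13 \right)} + 126\right) n = \left(4 \left(-7\right)^{2} + 126\right) \left(-123\right) = \left(4 \cdot 49 + 126\right) \left(-123\right) = \left(196 + 126\right) \left(-123\right) = 322 \left(-123\right) = -39606$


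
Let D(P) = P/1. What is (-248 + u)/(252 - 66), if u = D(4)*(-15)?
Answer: -154/93 ≈ -1.6559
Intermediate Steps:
D(P) = P (D(P) = P*1 = P)
u = -60 (u = 4*(-15) = -60)
(-248 + u)/(252 - 66) = (-248 - 60)/(252 - 66) = -308/186 = -308*1/186 = -154/93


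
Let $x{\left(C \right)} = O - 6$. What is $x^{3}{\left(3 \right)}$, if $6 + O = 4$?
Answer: $-512$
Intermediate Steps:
$O = -2$ ($O = -6 + 4 = -2$)
$x{\left(C \right)} = -8$ ($x{\left(C \right)} = -2 - 6 = -8$)
$x^{3}{\left(3 \right)} = \left(-8\right)^{3} = -512$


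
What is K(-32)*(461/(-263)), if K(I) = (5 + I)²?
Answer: -336069/263 ≈ -1277.8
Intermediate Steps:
K(-32)*(461/(-263)) = (5 - 32)²*(461/(-263)) = (-27)²*(461*(-1/263)) = 729*(-461/263) = -336069/263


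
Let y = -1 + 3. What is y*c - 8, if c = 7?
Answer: 6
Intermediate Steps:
y = 2
y*c - 8 = 2*7 - 8 = 14 - 8 = 6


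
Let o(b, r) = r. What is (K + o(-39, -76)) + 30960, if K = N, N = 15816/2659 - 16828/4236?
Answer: 86971231535/2815881 ≈ 30886.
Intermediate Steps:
N = 5562731/2815881 (N = 15816*(1/2659) - 16828*1/4236 = 15816/2659 - 4207/1059 = 5562731/2815881 ≈ 1.9755)
K = 5562731/2815881 ≈ 1.9755
(K + o(-39, -76)) + 30960 = (5562731/2815881 - 76) + 30960 = -208444225/2815881 + 30960 = 86971231535/2815881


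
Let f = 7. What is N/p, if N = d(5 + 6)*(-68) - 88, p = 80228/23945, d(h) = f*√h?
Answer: -526790/20057 - 2849455*√11/20057 ≈ -497.45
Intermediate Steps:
d(h) = 7*√h
p = 80228/23945 (p = 80228*(1/23945) = 80228/23945 ≈ 3.3505)
N = -88 - 476*√11 (N = (7*√(5 + 6))*(-68) - 88 = (7*√11)*(-68) - 88 = -476*√11 - 88 = -88 - 476*√11 ≈ -1666.7)
N/p = (-88 - 476*√11)/(80228/23945) = (-88 - 476*√11)*(23945/80228) = -526790/20057 - 2849455*√11/20057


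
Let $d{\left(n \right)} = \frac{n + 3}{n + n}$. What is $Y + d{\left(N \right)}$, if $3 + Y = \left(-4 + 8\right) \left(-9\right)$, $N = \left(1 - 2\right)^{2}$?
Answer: $-37$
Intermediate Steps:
$N = 1$ ($N = \left(-1\right)^{2} = 1$)
$d{\left(n \right)} = \frac{3 + n}{2 n}$
$Y = -39$ ($Y = -3 + \left(-4 + 8\right) \left(-9\right) = -3 + 4 \left(-9\right) = -3 - 36 = -39$)
$Y + d{\left(N \right)} = -39 + \frac{3 + 1}{2 \cdot 1} = -39 + \frac{1}{2} \cdot 1 \cdot 4 = -39 + 2 = -37$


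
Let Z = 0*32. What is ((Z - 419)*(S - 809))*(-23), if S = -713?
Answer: -14667514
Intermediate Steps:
Z = 0
((Z - 419)*(S - 809))*(-23) = ((0 - 419)*(-713 - 809))*(-23) = -419*(-1522)*(-23) = 637718*(-23) = -14667514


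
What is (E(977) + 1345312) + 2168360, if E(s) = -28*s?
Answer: 3486316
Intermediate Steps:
(E(977) + 1345312) + 2168360 = (-28*977 + 1345312) + 2168360 = (-27356 + 1345312) + 2168360 = 1317956 + 2168360 = 3486316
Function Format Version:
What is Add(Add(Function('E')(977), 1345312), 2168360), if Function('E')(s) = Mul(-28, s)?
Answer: 3486316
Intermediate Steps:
Add(Add(Function('E')(977), 1345312), 2168360) = Add(Add(Mul(-28, 977), 1345312), 2168360) = Add(Add(-27356, 1345312), 2168360) = Add(1317956, 2168360) = 3486316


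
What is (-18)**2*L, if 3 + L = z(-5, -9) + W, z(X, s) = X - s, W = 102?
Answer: 33372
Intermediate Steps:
L = 103 (L = -3 + ((-5 - 1*(-9)) + 102) = -3 + ((-5 + 9) + 102) = -3 + (4 + 102) = -3 + 106 = 103)
(-18)**2*L = (-18)**2*103 = 324*103 = 33372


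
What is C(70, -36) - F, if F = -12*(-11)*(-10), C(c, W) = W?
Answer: 1284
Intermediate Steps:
F = -1320 (F = 132*(-10) = -1320)
C(70, -36) - F = -36 - 1*(-1320) = -36 + 1320 = 1284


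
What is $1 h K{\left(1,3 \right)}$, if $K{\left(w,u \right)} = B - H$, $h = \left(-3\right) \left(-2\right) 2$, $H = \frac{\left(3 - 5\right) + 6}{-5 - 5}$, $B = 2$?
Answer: $\frac{144}{5} \approx 28.8$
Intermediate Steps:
$H = - \frac{2}{5}$ ($H = \frac{\left(3 - 5\right) + 6}{-10} = \left(-2 + 6\right) \left(- \frac{1}{10}\right) = 4 \left(- \frac{1}{10}\right) = - \frac{2}{5} \approx -0.4$)
$h = 12$ ($h = 6 \cdot 2 = 12$)
$K{\left(w,u \right)} = \frac{12}{5}$ ($K{\left(w,u \right)} = 2 - - \frac{2}{5} = 2 + \frac{2}{5} = \frac{12}{5}$)
$1 h K{\left(1,3 \right)} = 1 \cdot 12 \cdot \frac{12}{5} = 12 \cdot \frac{12}{5} = \frac{144}{5}$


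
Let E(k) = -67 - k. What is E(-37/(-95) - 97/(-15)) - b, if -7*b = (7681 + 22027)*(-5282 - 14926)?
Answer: -24442405369/285 ≈ -8.5763e+7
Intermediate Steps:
b = 85762752 (b = -(7681 + 22027)*(-5282 - 14926)/7 = -4244*(-20208) = -1/7*(-600339264) = 85762752)
E(-37/(-95) - 97/(-15)) - b = (-67 - (-37/(-95) - 97/(-15))) - 1*85762752 = (-67 - (-37*(-1/95) - 97*(-1/15))) - 85762752 = (-67 - (37/95 + 97/15)) - 85762752 = (-67 - 1*1954/285) - 85762752 = (-67 - 1954/285) - 85762752 = -21049/285 - 85762752 = -24442405369/285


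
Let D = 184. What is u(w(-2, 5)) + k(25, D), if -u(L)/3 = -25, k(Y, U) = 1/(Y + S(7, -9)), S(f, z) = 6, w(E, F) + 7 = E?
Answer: 2326/31 ≈ 75.032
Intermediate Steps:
w(E, F) = -7 + E
k(Y, U) = 1/(6 + Y) (k(Y, U) = 1/(Y + 6) = 1/(6 + Y))
u(L) = 75 (u(L) = -3*(-25) = 75)
u(w(-2, 5)) + k(25, D) = 75 + 1/(6 + 25) = 75 + 1/31 = 2326/31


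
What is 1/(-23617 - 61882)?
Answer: -1/85499 ≈ -1.1696e-5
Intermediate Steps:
1/(-23617 - 61882) = 1/(-85499) = -1/85499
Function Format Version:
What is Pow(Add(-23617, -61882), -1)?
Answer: Rational(-1, 85499) ≈ -1.1696e-5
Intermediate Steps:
Pow(Add(-23617, -61882), -1) = Pow(-85499, -1) = Rational(-1, 85499)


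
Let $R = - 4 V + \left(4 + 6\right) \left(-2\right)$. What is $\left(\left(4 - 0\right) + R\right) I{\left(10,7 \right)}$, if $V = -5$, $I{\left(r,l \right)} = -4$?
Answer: $-16$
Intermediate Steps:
$R = 0$ ($R = \left(-4\right) \left(-5\right) + \left(4 + 6\right) \left(-2\right) = 20 + 10 \left(-2\right) = 20 - 20 = 0$)
$\left(\left(4 - 0\right) + R\right) I{\left(10,7 \right)} = \left(\left(4 - 0\right) + 0\right) \left(-4\right) = \left(\left(4 + 0\right) + 0\right) \left(-4\right) = \left(4 + 0\right) \left(-4\right) = 4 \left(-4\right) = -16$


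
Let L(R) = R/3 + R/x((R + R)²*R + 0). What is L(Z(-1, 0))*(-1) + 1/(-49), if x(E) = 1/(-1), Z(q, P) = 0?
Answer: -1/49 ≈ -0.020408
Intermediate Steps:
x(E) = -1
L(R) = -2*R/3 (L(R) = R/3 + R/(-1) = R*(⅓) + R*(-1) = R/3 - R = -2*R/3)
L(Z(-1, 0))*(-1) + 1/(-49) = -⅔*0*(-1) + 1/(-49) = 0*(-1) - 1/49 = 0 - 1/49 = -1/49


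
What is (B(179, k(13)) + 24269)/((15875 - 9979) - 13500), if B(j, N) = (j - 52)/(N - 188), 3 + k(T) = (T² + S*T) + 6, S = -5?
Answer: -982831/307962 ≈ -3.1914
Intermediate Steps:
k(T) = 3 + T² - 5*T (k(T) = -3 + ((T² - 5*T) + 6) = -3 + (6 + T² - 5*T) = 3 + T² - 5*T)
B(j, N) = (-52 + j)/(-188 + N)
(B(179, k(13)) + 24269)/((15875 - 9979) - 13500) = ((-52 + 179)/(-188 + (3 + 13² - 5*13)) + 24269)/((15875 - 9979) - 13500) = (127/(-188 + (3 + 169 - 65)) + 24269)/(5896 - 13500) = (127/(-188 + 107) + 24269)/(-7604) = (127/(-81) + 24269)*(-1/7604) = (-1/81*127 + 24269)*(-1/7604) = (-127/81 + 24269)*(-1/7604) = (1965662/81)*(-1/7604) = -982831/307962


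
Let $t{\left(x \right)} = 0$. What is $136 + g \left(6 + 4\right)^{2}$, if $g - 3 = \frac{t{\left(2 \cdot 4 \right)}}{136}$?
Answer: $436$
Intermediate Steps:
$g = 3$ ($g = 3 + \frac{0}{136} = 3 + 0 \cdot \frac{1}{136} = 3 + 0 = 3$)
$136 + g \left(6 + 4\right)^{2} = 136 + 3 \left(6 + 4\right)^{2} = 136 + 3 \cdot 10^{2} = 136 + 3 \cdot 100 = 136 + 300 = 436$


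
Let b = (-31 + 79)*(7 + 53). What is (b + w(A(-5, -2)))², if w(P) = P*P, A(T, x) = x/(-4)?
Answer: 132733441/16 ≈ 8.2958e+6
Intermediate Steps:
b = 2880 (b = 48*60 = 2880)
A(T, x) = -x/4
w(P) = P²
(b + w(A(-5, -2)))² = (2880 + (-¼*(-2))²)² = (2880 + (½)²)² = (2880 + ¼)² = (11521/4)² = 132733441/16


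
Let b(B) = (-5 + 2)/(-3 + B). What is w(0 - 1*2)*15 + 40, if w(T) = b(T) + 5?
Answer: 124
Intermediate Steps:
b(B) = -3/(-3 + B)
w(T) = 5 - 3/(-3 + T) (w(T) = -3/(-3 + T) + 5 = 5 - 3/(-3 + T))
w(0 - 1*2)*15 + 40 = ((-18 + 5*(0 - 1*2))/(-3 + (0 - 1*2)))*15 + 40 = ((-18 + 5*(0 - 2))/(-3 + (0 - 2)))*15 + 40 = ((-18 + 5*(-2))/(-3 - 2))*15 + 40 = ((-18 - 10)/(-5))*15 + 40 = -⅕*(-28)*15 + 40 = (28/5)*15 + 40 = 84 + 40 = 124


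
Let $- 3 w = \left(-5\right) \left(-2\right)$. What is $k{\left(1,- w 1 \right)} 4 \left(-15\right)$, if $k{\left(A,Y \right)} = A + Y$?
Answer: $-260$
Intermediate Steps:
$w = - \frac{10}{3}$ ($w = - \frac{\left(-5\right) \left(-2\right)}{3} = \left(- \frac{1}{3}\right) 10 = - \frac{10}{3} \approx -3.3333$)
$k{\left(1,- w 1 \right)} 4 \left(-15\right) = \left(1 + \left(-1\right) \left(- \frac{10}{3}\right) 1\right) 4 \left(-15\right) = \left(1 + \frac{10}{3} \cdot 1\right) 4 \left(-15\right) = \left(1 + \frac{10}{3}\right) 4 \left(-15\right) = \frac{13}{3} \cdot 4 \left(-15\right) = \frac{52}{3} \left(-15\right) = -260$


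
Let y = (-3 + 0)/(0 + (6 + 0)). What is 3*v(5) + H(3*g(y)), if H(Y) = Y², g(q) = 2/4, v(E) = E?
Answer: 69/4 ≈ 17.250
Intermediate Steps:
y = -½ (y = -3/(0 + 6) = -3/6 = -3*⅙ = -½ ≈ -0.50000)
g(q) = ½ (g(q) = 2*(¼) = ½)
3*v(5) + H(3*g(y)) = 3*5 + (3*(½))² = 15 + (3/2)² = 15 + 9/4 = 69/4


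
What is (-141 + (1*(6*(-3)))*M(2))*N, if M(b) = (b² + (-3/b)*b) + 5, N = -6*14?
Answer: 20916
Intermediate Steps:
N = -84
M(b) = 2 + b² (M(b) = (b² - 3) + 5 = (-3 + b²) + 5 = 2 + b²)
(-141 + (1*(6*(-3)))*M(2))*N = (-141 + (1*(6*(-3)))*(2 + 2²))*(-84) = (-141 + (1*(-18))*(2 + 4))*(-84) = (-141 - 18*6)*(-84) = (-141 - 108)*(-84) = -249*(-84) = 20916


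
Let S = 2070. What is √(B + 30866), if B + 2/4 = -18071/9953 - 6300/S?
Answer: √6468872812969314/457838 ≈ 175.67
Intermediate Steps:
B = -2453605/457838 (B = -½ + (-18071/9953 - 6300/2070) = -½ + (-18071*1/9953 - 6300*1/2070) = -½ + (-18071/9953 - 70/23) = -½ - 1112343/228919 = -2453605/457838 ≈ -5.3591)
√(B + 30866) = √(-2453605/457838 + 30866) = √(14129174103/457838) = √6468872812969314/457838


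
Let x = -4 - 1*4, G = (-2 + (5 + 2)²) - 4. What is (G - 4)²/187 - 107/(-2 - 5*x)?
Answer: 37789/7106 ≈ 5.3179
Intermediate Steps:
G = 43 (G = (-2 + 7²) - 4 = (-2 + 49) - 4 = 47 - 4 = 43)
x = -8 (x = -4 - 4 = -8)
(G - 4)²/187 - 107/(-2 - 5*x) = (43 - 4)²/187 - 107/(-2 - 5*(-8)) = 39²*(1/187) - 107/(-2 + 40) = 1521*(1/187) - 107/38 = 1521/187 - 107*1/38 = 1521/187 - 107/38 = 37789/7106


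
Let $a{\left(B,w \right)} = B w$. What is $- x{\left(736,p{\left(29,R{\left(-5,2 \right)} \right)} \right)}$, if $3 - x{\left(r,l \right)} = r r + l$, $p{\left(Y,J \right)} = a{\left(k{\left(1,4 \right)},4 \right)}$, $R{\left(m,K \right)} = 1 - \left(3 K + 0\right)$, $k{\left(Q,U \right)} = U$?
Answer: $541709$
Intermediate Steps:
$R{\left(m,K \right)} = 1 - 3 K$
$p{\left(Y,J \right)} = 16$ ($p{\left(Y,J \right)} = 4 \cdot 4 = 16$)
$x{\left(r,l \right)} = 3 - l - r^{2}$ ($x{\left(r,l \right)} = 3 - \left(r r + l\right) = 3 - \left(r^{2} + l\right) = 3 - \left(l + r^{2}\right) = 3 - l - r^{2}$)
$- x{\left(736,p{\left(29,R{\left(-5,2 \right)} \right)} \right)} = - (3 - 16 - 736^{2}) = - (3 - 16 - 541696) = \left(-1\right) \left(-541709\right) = 541709$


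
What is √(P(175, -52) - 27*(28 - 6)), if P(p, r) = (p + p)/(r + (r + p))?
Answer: 4*I*√185594/71 ≈ 24.271*I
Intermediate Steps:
P(p, r) = 2*p/(p + 2*r) (P(p, r) = (2*p)/(r + (p + r)) = (2*p)/(p + 2*r) = 2*p/(p + 2*r))
√(P(175, -52) - 27*(28 - 6)) = √(2*175/(175 + 2*(-52)) - 27*(28 - 6)) = √(2*175/(175 - 104) - 27*22) = √(2*175/71 - 594) = √(2*175*(1/71) - 594) = √(350/71 - 594) = √(-41824/71) = 4*I*√185594/71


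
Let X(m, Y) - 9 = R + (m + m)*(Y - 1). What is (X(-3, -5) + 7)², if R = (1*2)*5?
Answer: 3844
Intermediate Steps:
R = 10 (R = 2*5 = 10)
X(m, Y) = 19 + 2*m*(-1 + Y) (X(m, Y) = 9 + (10 + (m + m)*(Y - 1)) = 9 + (10 + (2*m)*(-1 + Y)) = 9 + (10 + 2*m*(-1 + Y)) = 19 + 2*m*(-1 + Y))
(X(-3, -5) + 7)² = ((19 - 2*(-3) + 2*(-5)*(-3)) + 7)² = ((19 + 6 + 30) + 7)² = (55 + 7)² = 62² = 3844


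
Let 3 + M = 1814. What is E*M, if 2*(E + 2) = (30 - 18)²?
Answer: 126770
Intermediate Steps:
M = 1811 (M = -3 + 1814 = 1811)
E = 70 (E = -2 + (30 - 18)²/2 = -2 + (½)*12² = -2 + (½)*144 = -2 + 72 = 70)
E*M = 70*1811 = 126770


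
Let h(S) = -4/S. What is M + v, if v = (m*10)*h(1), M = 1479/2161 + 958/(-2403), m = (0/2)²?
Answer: 1483799/5192883 ≈ 0.28574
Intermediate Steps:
m = 0 (m = (0*(½))² = 0² = 0)
M = 1483799/5192883 (M = 1479*(1/2161) + 958*(-1/2403) = 1479/2161 - 958/2403 = 1483799/5192883 ≈ 0.28574)
v = 0 (v = (0*10)*(-4/1) = 0*(-4*1) = 0*(-4) = 0)
M + v = 1483799/5192883 + 0 = 1483799/5192883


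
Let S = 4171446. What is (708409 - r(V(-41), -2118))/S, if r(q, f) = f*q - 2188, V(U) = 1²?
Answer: 712715/4171446 ≈ 0.17086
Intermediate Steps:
V(U) = 1
r(q, f) = -2188 + f*q
(708409 - r(V(-41), -2118))/S = (708409 - (-2188 - 2118*1))/4171446 = (708409 - (-2188 - 2118))*(1/4171446) = (708409 - 1*(-4306))*(1/4171446) = (708409 + 4306)*(1/4171446) = 712715*(1/4171446) = 712715/4171446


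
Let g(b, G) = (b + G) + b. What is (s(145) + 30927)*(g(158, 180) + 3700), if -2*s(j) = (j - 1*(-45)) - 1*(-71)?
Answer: 129222114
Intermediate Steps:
g(b, G) = G + 2*b (g(b, G) = (G + b) + b = G + 2*b)
s(j) = -58 - j/2 (s(j) = -((j - 1*(-45)) - 1*(-71))/2 = -((j + 45) + 71)/2 = -((45 + j) + 71)/2 = -(116 + j)/2 = -58 - j/2)
(s(145) + 30927)*(g(158, 180) + 3700) = ((-58 - ½*145) + 30927)*((180 + 2*158) + 3700) = ((-58 - 145/2) + 30927)*((180 + 316) + 3700) = (-261/2 + 30927)*(496 + 3700) = (61593/2)*4196 = 129222114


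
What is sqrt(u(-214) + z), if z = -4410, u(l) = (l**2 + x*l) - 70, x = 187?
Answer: sqrt(1298) ≈ 36.028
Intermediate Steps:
u(l) = -70 + l**2 + 187*l (u(l) = (l**2 + 187*l) - 70 = -70 + l**2 + 187*l)
sqrt(u(-214) + z) = sqrt((-70 + (-214)**2 + 187*(-214)) - 4410) = sqrt((-70 + 45796 - 40018) - 4410) = sqrt(5708 - 4410) = sqrt(1298)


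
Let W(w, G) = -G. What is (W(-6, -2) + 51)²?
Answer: 2809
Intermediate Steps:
(W(-6, -2) + 51)² = (-1*(-2) + 51)² = (2 + 51)² = 53² = 2809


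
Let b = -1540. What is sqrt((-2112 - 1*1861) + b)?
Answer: I*sqrt(5513) ≈ 74.25*I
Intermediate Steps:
sqrt((-2112 - 1*1861) + b) = sqrt((-2112 - 1*1861) - 1540) = sqrt((-2112 - 1861) - 1540) = sqrt(-3973 - 1540) = sqrt(-5513) = I*sqrt(5513)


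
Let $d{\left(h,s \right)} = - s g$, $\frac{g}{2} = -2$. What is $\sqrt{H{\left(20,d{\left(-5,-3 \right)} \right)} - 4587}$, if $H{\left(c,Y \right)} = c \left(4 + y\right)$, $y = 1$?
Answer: $i \sqrt{4487} \approx 66.985 i$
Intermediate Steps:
$g = -4$ ($g = 2 \left(-2\right) = -4$)
$d{\left(h,s \right)} = 4 s$ ($d{\left(h,s \right)} = - s \left(-4\right) = 4 s$)
$H{\left(c,Y \right)} = 5 c$ ($H{\left(c,Y \right)} = c \left(4 + 1\right) = c 5 = 5 c$)
$\sqrt{H{\left(20,d{\left(-5,-3 \right)} \right)} - 4587} = \sqrt{5 \cdot 20 - 4587} = \sqrt{100 - 4587} = \sqrt{-4487} = i \sqrt{4487}$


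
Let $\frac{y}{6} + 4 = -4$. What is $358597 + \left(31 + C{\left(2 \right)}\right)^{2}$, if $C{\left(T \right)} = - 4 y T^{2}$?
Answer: $996998$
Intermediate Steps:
$y = -48$ ($y = -24 + 6 \left(-4\right) = -24 - 24 = -48$)
$C{\left(T \right)} = 192 T^{2}$ ($C{\left(T \right)} = \left(-4\right) \left(-48\right) T^{2} = 192 T^{2}$)
$358597 + \left(31 + C{\left(2 \right)}\right)^{2} = 358597 + \left(31 + 192 \cdot 2^{2}\right)^{2} = 358597 + \left(31 + 192 \cdot 4\right)^{2} = 358597 + \left(31 + 768\right)^{2} = 358597 + 799^{2} = 358597 + 638401 = 996998$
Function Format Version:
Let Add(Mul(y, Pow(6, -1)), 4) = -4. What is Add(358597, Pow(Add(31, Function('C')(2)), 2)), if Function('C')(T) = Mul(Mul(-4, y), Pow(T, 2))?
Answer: 996998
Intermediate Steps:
y = -48 (y = Add(-24, Mul(6, -4)) = Add(-24, -24) = -48)
Function('C')(T) = Mul(192, Pow(T, 2)) (Function('C')(T) = Mul(Mul(-4, -48), Pow(T, 2)) = Mul(192, Pow(T, 2)))
Add(358597, Pow(Add(31, Function('C')(2)), 2)) = Add(358597, Pow(Add(31, Mul(192, Pow(2, 2))), 2)) = Add(358597, Pow(Add(31, Mul(192, 4)), 2)) = Add(358597, Pow(Add(31, 768), 2)) = Add(358597, Pow(799, 2)) = Add(358597, 638401) = 996998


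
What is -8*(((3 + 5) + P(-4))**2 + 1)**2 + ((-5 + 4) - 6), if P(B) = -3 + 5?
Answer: -81615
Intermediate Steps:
P(B) = 2
-8*(((3 + 5) + P(-4))**2 + 1)**2 + ((-5 + 4) - 6) = -8*(((3 + 5) + 2)**2 + 1)**2 + ((-5 + 4) - 6) = -8*((8 + 2)**2 + 1)**2 + (-1 - 6) = -8*(10**2 + 1)**2 - 7 = -8*(100 + 1)**2 - 7 = -8*101**2 - 7 = -8*10201 - 7 = -81608 - 7 = -81615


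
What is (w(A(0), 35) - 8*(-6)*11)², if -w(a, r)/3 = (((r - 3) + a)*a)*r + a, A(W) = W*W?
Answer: 278784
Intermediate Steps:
A(W) = W²
w(a, r) = -3*a - 3*a*r*(-3 + a + r) (w(a, r) = -3*((((r - 3) + a)*a)*r + a) = -3*((((-3 + r) + a)*a)*r + a) = -3*(((-3 + a + r)*a)*r + a) = -3*((a*(-3 + a + r))*r + a) = -3*(a*r*(-3 + a + r) + a) = -3*(a + a*r*(-3 + a + r)) = -3*a - 3*a*r*(-3 + a + r))
(w(A(0), 35) - 8*(-6)*11)² = (3*0²*(-1 - 1*35² + 3*35 - 1*0²*35) - 8*(-6)*11)² = (3*0*(-1 - 1*1225 + 105 - 1*0*35) + 48*11)² = (3*0*(-1 - 1225 + 105 + 0) + 528)² = (3*0*(-1121) + 528)² = (0 + 528)² = 528² = 278784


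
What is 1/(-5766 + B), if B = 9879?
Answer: 1/4113 ≈ 0.00024313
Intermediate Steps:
1/(-5766 + B) = 1/(-5766 + 9879) = 1/4113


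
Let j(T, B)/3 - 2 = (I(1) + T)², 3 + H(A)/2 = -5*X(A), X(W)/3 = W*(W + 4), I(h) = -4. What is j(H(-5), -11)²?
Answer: 5899161636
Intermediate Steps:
X(W) = 3*W*(4 + W) (X(W) = 3*(W*(W + 4)) = 3*(W*(4 + W)) = 3*W*(4 + W))
H(A) = -6 - 30*A*(4 + A) (H(A) = -6 + 2*(-15*A*(4 + A)) = -6 - 30*A*(4 + A))
j(T, B) = 6 + 3*(-4 + T)²
j(H(-5), -11)² = (6 + 3*(-4 + (-6 - 30*(-5)*(4 - 5)))²)² = (6 + 3*(-4 + (-6 - 30*(-5)*(-1)))²)² = (6 + 3*(-4 + (-6 - 150))²)² = (6 + 3*(-4 - 156)²)² = (6 + 3*(-160)²)² = (6 + 3*25600)² = (6 + 76800)² = 76806² = 5899161636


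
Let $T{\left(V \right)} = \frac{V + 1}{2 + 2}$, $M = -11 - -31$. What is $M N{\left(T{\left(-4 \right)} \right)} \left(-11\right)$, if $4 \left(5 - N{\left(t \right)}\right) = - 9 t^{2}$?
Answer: $- \frac{22055}{16} \approx -1378.4$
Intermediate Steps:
$M = 20$ ($M = -11 + 31 = 20$)
$T{\left(V \right)} = \frac{1}{4} + \frac{V}{4}$ ($T{\left(V \right)} = \frac{1 + V}{4} = \left(1 + V\right) \frac{1}{4} = \frac{1}{4} + \frac{V}{4}$)
$N{\left(t \right)} = 5 + \frac{9 t^{2}}{4}$ ($N{\left(t \right)} = 5 - \frac{\left(-9\right) t^{2}}{4} = 5 + \frac{9 t^{2}}{4}$)
$M N{\left(T{\left(-4 \right)} \right)} \left(-11\right) = 20 \left(5 + \frac{9 \left(\frac{1}{4} + \frac{1}{4} \left(-4\right)\right)^{2}}{4}\right) \left(-11\right) = 20 \left(5 + \frac{9 \left(\frac{1}{4} - 1\right)^{2}}{4}\right) \left(-11\right) = 20 \left(5 + \frac{9 \left(- \frac{3}{4}\right)^{2}}{4}\right) \left(-11\right) = 20 \left(5 + \frac{9}{4} \cdot \frac{9}{16}\right) \left(-11\right) = 20 \left(5 + \frac{81}{64}\right) \left(-11\right) = 20 \cdot \frac{401}{64} \left(-11\right) = \frac{2005}{16} \left(-11\right) = - \frac{22055}{16}$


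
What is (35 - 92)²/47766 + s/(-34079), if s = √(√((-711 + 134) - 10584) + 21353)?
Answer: 57/838 - √(21353 + I*√11161)/34079 ≈ 0.063731 - 1.0607e-5*I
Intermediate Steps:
s = √(21353 + I*√11161) (s = √(√(-577 - 10584) + 21353) = √(√(-11161) + 21353) = √(I*√11161 + 21353) = √(21353 + I*√11161) ≈ 146.13 + 0.3615*I)
(35 - 92)²/47766 + s/(-34079) = (35 - 92)²/47766 + √(21353 + I*√11161)/(-34079) = (-57)²*(1/47766) + √(21353 + I*√11161)*(-1/34079) = 3249*(1/47766) - √(21353 + I*√11161)/34079 = 57/838 - √(21353 + I*√11161)/34079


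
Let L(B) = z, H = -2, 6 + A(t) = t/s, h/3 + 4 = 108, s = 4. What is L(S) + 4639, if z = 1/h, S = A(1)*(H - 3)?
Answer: 1447369/312 ≈ 4639.0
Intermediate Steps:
h = 312 (h = -12 + 3*108 = -12 + 324 = 312)
A(t) = -6 + t/4
S = 115/4 (S = (-6 + (¼)*1)*(-2 - 3) = (-6 + ¼)*(-5) = -23/4*(-5) = 115/4 ≈ 28.750)
z = 1/312 ≈ 0.0032051
L(B) = 1/312
L(S) + 4639 = 1/312 + 4639 = 1447369/312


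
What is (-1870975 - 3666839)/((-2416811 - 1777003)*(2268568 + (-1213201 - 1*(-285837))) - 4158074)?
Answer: 2768907/2812382135065 ≈ 9.8454e-7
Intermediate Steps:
(-1870975 - 3666839)/((-2416811 - 1777003)*(2268568 + (-1213201 - 1*(-285837))) - 4158074) = -5537814/(-4193814*(2268568 + (-1213201 + 285837)) - 4158074) = -5537814/(-4193814*(2268568 - 927364) - 4158074) = -5537814/(-4193814*1341204 - 4158074) = -5537814/(-5624760112056 - 4158074) = -5537814/(-5624764270130) = -5537814*(-1/5624764270130) = 2768907/2812382135065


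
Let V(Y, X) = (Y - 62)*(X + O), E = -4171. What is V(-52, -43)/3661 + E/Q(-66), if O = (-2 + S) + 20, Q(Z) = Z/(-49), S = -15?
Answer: -747930559/241626 ≈ -3095.4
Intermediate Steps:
Q(Z) = -Z/49 (Q(Z) = Z*(-1/49) = -Z/49)
O = 3 (O = (-2 - 15) + 20 = -17 + 20 = 3)
V(Y, X) = (-62 + Y)*(3 + X) (V(Y, X) = (Y - 62)*(X + 3) = (-62 + Y)*(3 + X))
V(-52, -43)/3661 + E/Q(-66) = (-186 - 62*(-43) + 3*(-52) - 43*(-52))/3661 - 4171/((-1/49*(-66))) = (-186 + 2666 - 156 + 2236)*(1/3661) - 4171/66/49 = 4560*(1/3661) - 4171*49/66 = 4560/3661 - 204379/66 = -747930559/241626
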